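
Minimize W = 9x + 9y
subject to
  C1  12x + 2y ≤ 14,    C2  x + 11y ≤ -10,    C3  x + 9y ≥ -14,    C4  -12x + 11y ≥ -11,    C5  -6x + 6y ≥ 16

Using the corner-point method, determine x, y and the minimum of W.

x = -32, y = 2, minimum W = -270

Feasible corners and W = 9x + 9y:
  (-32, 2) → W = -270
  (-59/18, -11/18) → W = -35
  (-19/5, -17/15) → W = -222/5

The optimum lies where x + 11y = -10 and x + 9y = -14.
Solving simultaneously gives x = -32, y = 2.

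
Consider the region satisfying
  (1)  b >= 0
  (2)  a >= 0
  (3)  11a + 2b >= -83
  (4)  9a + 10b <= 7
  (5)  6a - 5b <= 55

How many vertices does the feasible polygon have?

3

Pairwise boundary intersections that survive every other constraint:
  (0, 0)
  (7/9, 0)
  (0, 7/10)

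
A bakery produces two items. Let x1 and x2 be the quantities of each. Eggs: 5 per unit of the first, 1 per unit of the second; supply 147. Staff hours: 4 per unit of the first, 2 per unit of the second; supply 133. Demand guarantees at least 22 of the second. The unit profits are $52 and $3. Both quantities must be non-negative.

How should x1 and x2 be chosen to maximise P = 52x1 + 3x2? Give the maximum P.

x1 = 89/4, x2 = 22, maximum P = 1223

Corner points and P = 52x1 + 3x2:
  (0, 133/2) → P = 399/2
  (0, 22) → P = 66
  (89/4, 22) → P = 1223

The binding constraints are 4x1 + 2x2 = 133 and x2 = 22.
Solving simultaneously gives x1 = 89/4, x2 = 22.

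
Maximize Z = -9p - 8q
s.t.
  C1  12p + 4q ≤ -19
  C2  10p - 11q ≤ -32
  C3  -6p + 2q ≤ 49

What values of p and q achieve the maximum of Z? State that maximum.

Vertices and Z = -9p - 8q:
  (-337/172, 97/86) → Z = 1481/172
  (-39/8, 79/8) → Z = -281/8
  (-475/46, -149/23) → Z = 6659/46

The binding constraints are 10p - 11q = -32 and -6p + 2q = 49.
Solving simultaneously gives p = -475/46, q = -149/23.

p = -475/46, q = -149/23, maximum Z = 6659/46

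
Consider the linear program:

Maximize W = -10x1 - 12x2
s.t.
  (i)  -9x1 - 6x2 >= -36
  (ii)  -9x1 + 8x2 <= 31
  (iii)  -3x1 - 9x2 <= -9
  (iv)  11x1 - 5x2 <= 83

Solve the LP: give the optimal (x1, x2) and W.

Corner points and W = -10x1 - 12x2:
  (17/21, 67/14) → W = -1376/21
  (30/7, -3/7) → W = -264/7
  (-69/35, 58/35) → W = -6/35

The optimum lies where -9x1 + 8x2 = 31 and -3x1 - 9x2 = -9.
Solving simultaneously gives x1 = -69/35, x2 = 58/35.

x1 = -69/35, x2 = 58/35, maximum W = -6/35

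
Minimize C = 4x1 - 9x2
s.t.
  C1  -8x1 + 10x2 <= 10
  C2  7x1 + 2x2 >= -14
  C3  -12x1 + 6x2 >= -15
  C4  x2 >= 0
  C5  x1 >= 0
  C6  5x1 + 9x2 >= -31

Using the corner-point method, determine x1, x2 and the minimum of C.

x1 = 35/12, x2 = 10/3, minimum C = -55/3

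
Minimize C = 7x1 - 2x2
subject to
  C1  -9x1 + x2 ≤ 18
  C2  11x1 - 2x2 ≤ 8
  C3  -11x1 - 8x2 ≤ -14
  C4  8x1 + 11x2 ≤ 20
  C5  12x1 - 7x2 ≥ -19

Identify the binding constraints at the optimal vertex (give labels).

Vertices and C = 7x1 - 2x2:
  (46/55, 3/5) → C = 256/55
  (128/137, 156/137) → C = 584/137
  (-2/19, 36/19) → C = -86/19

The minimum is at (-2/19, 36/19). Substituting into each constraint, equality holds for C3 and C4; the remaining constraints have slack.

C3 and C4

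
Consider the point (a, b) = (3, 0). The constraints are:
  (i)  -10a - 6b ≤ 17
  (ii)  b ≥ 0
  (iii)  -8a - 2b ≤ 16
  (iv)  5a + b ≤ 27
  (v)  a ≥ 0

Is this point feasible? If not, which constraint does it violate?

(i): -30 ≤ 17 ✓
(ii): 0 ≥ 0 ✓
(iii): -24 ≤ 16 ✓
(iv): 15 ≤ 27 ✓
(v): 3 ≥ 0 ✓

feasible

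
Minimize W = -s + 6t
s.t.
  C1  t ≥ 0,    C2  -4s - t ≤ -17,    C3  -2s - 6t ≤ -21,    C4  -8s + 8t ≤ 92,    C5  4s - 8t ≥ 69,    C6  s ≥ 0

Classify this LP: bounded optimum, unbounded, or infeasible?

From the feasible point (69/4, 0), moving in the direction (1, 0) keeps every constraint satisfied while W decreases without bound.

unbounded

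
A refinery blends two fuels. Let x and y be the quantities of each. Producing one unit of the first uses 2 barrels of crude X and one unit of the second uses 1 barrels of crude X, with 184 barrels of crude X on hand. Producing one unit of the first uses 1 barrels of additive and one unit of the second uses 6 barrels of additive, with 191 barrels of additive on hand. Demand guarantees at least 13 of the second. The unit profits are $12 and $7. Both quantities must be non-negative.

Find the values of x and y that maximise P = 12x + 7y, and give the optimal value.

x = 83, y = 18, maximum P = 1122

Extreme points and P = 12x + 7y:
  (0, 191/6) → P = 1337/6
  (0, 13) → P = 91
  (83, 18) → P = 1122
  (171/2, 13) → P = 1117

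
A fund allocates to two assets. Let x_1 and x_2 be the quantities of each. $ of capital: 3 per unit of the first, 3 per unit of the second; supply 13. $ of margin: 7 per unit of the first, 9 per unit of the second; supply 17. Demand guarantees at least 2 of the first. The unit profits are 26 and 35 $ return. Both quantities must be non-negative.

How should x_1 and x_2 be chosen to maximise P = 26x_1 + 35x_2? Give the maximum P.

Corner points and P = 26x_1 + 35x_2:
  (17/7, 0) → P = 442/7
  (2, 0) → P = 52
  (2, 1/3) → P = 191/3

x_1 = 2, x_2 = 1/3, maximum P = 191/3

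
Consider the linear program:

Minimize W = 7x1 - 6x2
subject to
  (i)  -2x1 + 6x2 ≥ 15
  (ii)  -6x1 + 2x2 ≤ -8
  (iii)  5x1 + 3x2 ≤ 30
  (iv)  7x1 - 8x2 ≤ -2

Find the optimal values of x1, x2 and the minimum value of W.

Corner points and W = 7x1 - 6x2:
  (39/16, 53/16) → W = -45/16
  (15/4, 15/4) → W = 15/4
  (3, 5) → W = -9

The binding constraints are -6x1 + 2x2 = -8 and 5x1 + 3x2 = 30.
Solving simultaneously gives x1 = 3, x2 = 5.

x1 = 3, x2 = 5, minimum W = -9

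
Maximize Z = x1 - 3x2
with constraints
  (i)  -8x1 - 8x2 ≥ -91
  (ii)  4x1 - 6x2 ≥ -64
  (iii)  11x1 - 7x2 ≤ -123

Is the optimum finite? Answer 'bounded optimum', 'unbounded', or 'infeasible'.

From the feasible point (-145/19, 106/19), moving in the direction (-7, -11) keeps every constraint satisfied while Z increases without bound.

unbounded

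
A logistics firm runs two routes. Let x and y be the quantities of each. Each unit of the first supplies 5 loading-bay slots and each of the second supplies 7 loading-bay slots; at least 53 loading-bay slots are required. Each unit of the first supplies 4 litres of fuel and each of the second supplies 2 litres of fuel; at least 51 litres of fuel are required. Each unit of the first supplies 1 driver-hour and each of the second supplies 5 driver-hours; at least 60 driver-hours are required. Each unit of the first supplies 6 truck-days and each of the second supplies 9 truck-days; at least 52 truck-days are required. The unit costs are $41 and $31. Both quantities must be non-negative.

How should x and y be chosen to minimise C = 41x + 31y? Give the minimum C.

x = 15/2, y = 21/2, minimum C = 633

Feasible corners and C = 41x + 31y:
  (0, 51/2) → C = 1581/2
  (60, 0) → C = 2460
  (15/2, 21/2) → C = 633
The feasible region is unbounded (it extends along (0, 1), (1, 0)), but C strictly increases along every unbounded feasible direction, so there is no improving ray and the minimum is attained at a vertex.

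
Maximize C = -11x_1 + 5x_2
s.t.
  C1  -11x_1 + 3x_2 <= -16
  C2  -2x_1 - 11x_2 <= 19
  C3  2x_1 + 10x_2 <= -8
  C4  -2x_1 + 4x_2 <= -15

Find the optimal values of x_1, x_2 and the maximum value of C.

x_1 = 89/30, x_2 = -34/15, maximum C = -1319/30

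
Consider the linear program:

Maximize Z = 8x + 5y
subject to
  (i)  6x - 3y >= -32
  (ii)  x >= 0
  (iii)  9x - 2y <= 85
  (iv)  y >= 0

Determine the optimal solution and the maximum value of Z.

The optimum lies where 6x - 3y = -32 and 9x - 2y = 85.
Solving simultaneously gives x = 319/15, y = 266/5.

x = 319/15, y = 266/5, maximum Z = 6542/15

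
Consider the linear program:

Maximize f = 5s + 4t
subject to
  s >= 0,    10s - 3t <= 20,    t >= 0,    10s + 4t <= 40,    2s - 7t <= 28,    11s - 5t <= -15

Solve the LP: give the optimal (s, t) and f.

Extreme points and f = 5s + 4t:
  (0, 10) → f = 40
  (0, 3) → f = 12
  (70/47, 295/47) → f = 1530/47

The binding constraints are s = 0 and 10s + 4t = 40.
Solving simultaneously gives s = 0, t = 10.

s = 0, t = 10, maximum f = 40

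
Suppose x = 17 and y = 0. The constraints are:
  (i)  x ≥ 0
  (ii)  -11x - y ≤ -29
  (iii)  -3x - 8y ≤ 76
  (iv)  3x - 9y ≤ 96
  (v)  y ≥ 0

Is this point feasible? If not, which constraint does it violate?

(i): 17 ≥ 0 ✓
(ii): -187 ≤ -29 ✓
(iii): -51 ≤ 76 ✓
(iv): 51 ≤ 96 ✓
(v): 0 ≥ 0 ✓

feasible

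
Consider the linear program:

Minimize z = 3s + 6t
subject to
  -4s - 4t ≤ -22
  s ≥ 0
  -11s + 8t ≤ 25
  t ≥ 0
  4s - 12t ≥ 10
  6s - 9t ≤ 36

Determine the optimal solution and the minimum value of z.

s = 11/2, t = 0, minimum z = 33/2

Corner points and z = 3s + 6t:
  (11/2, 0) → z = 33/2
  (19/4, 3/4) → z = 75/4
  (6, 0) → z = 18
  (19/2, 7/3) → z = 85/2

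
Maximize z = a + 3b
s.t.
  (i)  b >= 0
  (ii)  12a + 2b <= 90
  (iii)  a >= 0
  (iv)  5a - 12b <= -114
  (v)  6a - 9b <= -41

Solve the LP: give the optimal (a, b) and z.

Extreme points and z = a + 3b:
  (0, 45) → z = 135
  (426/77, 909/77) → z = 3153/77
  (0, 19/2) → z = 57/2

a = 0, b = 45, maximum z = 135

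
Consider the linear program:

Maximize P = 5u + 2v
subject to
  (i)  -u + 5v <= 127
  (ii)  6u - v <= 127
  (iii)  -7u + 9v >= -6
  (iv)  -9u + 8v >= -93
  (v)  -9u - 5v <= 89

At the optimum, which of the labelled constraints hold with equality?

Extreme points and P = 5u + 2v:
  (762/29, 889/29) → P = 5588/29
  (-108/5, 527/25) → P = -1646/25
  (1137/47, 853/47) → P = 7391/47
  (-771/116, -677/116) → P = -5209/116

The maximum is at (762/29, 889/29). Substituting into each constraint, equality holds for (i) and (ii); the remaining constraints have slack.

(i) and (ii)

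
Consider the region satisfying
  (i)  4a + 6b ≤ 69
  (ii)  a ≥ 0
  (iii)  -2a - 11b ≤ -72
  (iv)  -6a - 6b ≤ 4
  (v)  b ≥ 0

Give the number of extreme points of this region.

3

The feasible vertices (each the meet of two boundaries and inside every other half-plane) are:
  (0, 23/2)
  (327/32, 75/16)
  (0, 72/11)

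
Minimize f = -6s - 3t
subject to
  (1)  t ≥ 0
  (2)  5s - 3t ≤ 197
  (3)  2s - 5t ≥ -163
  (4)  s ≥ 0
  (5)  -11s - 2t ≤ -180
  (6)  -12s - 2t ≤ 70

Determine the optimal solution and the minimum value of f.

Corner points and f = -6s - 3t:
  (197/5, 0) → f = -1182/5
  (180/11, 0) → f = -1080/11
  (1474/19, 1209/19) → f = -12471/19
  (574/59, 2153/59) → f = -9903/59

s = 1474/19, t = 1209/19, minimum f = -12471/19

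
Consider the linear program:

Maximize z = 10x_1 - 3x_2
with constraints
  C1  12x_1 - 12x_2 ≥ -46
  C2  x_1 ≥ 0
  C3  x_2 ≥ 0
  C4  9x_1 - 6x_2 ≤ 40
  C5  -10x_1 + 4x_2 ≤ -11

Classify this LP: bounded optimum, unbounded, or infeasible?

bounded optimum

Feasible corners and z = 10x_1 - 3x_2:
  (21, 149/6) → z = 271/2
  (79/18, 74/9) → z = 173/9
  (40/9, 0) → z = 400/9
  (11/10, 0) → z = 11
The feasible region has finitely many vertices and no improving ray; the maximum is 271/2 at (21, 149/6).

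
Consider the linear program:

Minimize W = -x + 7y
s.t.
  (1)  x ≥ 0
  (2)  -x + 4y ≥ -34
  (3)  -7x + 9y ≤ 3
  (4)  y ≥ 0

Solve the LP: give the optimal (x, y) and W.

x = 34, y = 0, minimum W = -34

Feasible corners and W = -x + 7y:
  (0, 1/3) → W = 7/3
  (0, 0) → W = 0
  (34, 0) → W = -34
The feasible region is unbounded (it extends along (4, 1), (9, 7)), but W strictly increases along every unbounded feasible direction, so there is no improving ray and the minimum is attained at a vertex.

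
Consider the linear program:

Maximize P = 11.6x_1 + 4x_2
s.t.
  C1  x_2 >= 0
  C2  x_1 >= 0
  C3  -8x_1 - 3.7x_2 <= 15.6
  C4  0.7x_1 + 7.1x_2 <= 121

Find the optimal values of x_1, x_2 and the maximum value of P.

x_1 = 1210/7, x_2 = 0, maximum P = 14036/7

The optimum lies where x_2 = 0 and 0.7x_1 + 7.1x_2 = 121.
Solving simultaneously gives x_1 = 1210/7, x_2 = 0.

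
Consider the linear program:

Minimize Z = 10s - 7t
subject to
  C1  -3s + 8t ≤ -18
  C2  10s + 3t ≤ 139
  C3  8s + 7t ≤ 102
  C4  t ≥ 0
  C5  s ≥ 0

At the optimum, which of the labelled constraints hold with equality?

Corner points and Z = 10s - 7t:
  (942/85, 162/85) → Z = 8286/85
  (6, 0) → Z = 60
  (51/4, 0) → Z = 255/2

The minimum is at (6, 0). Substituting into each constraint, equality holds for C1 and C4; the remaining constraints have slack.

C1 and C4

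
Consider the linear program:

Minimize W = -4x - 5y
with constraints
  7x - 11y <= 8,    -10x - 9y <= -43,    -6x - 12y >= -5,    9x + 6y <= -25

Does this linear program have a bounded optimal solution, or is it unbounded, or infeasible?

The boundaries 7x - 11y = 8 and 9x + 6y = -25 meet at (-227/141, -247/141), but that point violates -10x - 9y ≤ -43. Every candidate vertex is excluded by some other constraint, so the feasible region is empty.

infeasible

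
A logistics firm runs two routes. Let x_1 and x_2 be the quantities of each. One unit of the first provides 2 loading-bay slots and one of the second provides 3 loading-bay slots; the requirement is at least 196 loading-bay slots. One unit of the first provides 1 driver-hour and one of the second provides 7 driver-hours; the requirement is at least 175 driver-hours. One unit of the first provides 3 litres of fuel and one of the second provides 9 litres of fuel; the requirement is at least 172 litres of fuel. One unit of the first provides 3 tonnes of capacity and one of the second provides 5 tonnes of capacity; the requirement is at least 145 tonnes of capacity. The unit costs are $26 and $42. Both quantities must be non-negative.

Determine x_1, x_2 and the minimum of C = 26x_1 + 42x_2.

Extreme points and C = 26x_1 + 42x_2:
  (0, 196/3) → C = 2744
  (175, 0) → C = 4550
  (77, 14) → C = 2590
The feasible region is unbounded (it extends along (0, 1), (1, 0)), but C strictly increases along every unbounded feasible direction, so there is no improving ray and the minimum is attained at a vertex.

At the optimal vertex, 2x_1 + 3x_2 = 196 and x_1 + 7x_2 = 175.
Solving simultaneously gives x_1 = 77, x_2 = 14.

x_1 = 77, x_2 = 14, minimum C = 2590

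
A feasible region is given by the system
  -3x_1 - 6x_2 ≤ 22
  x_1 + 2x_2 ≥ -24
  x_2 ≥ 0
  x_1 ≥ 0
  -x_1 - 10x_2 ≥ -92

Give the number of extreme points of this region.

The feasible vertices (each the meet of two boundaries and inside every other half-plane) are:
  (0, 0)
  (92, 0)
  (0, 46/5)

3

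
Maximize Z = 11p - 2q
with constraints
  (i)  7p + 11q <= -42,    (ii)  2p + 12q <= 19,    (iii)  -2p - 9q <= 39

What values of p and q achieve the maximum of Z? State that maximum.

Extreme points and Z = 11p - 2q:
  (-23/2, 7/2) → Z = -267/2
  (51/41, -189/41) → Z = 939/41
  (-213/2, 58/3) → Z = -7261/6

At the optimal vertex, 7p + 11q = -42 and -2p - 9q = 39.
Solving simultaneously gives p = 51/41, q = -189/41.

p = 51/41, q = -189/41, maximum Z = 939/41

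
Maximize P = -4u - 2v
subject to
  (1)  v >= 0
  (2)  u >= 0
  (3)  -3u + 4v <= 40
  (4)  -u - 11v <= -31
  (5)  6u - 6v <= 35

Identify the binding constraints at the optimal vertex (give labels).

Feasible corners and P = -4u - 2v:
  (0, 10) → P = -20
  (0, 31/11) → P = -62/11
  (190/3, 115/2) → P = -1105/3
  (571/72, 151/72) → P = -431/12

The maximum is at (0, 31/11). Substituting into each constraint, equality holds for (2) and (4); the remaining constraints have slack.

(2) and (4)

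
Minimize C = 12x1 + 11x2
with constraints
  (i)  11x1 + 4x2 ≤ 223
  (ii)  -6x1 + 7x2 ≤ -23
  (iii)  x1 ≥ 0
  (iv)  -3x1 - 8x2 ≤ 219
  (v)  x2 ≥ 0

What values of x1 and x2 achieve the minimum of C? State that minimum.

x1 = 23/6, x2 = 0, minimum C = 46

Feasible corners and C = 12x1 + 11x2:
  (1653/101, 1085/101) → C = 31771/101
  (223/11, 0) → C = 2676/11
  (23/6, 0) → C = 46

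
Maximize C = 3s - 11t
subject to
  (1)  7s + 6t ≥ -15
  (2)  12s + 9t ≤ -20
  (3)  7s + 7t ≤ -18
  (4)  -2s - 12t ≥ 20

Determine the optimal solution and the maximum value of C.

Corner points and C = 3s - 11t:
  (5/3, -40/9) → C = 485/9
  (3/7, -3) → C = 240/7
  (22/21, -76/21) → C = 902/21

s = 5/3, t = -40/9, maximum C = 485/9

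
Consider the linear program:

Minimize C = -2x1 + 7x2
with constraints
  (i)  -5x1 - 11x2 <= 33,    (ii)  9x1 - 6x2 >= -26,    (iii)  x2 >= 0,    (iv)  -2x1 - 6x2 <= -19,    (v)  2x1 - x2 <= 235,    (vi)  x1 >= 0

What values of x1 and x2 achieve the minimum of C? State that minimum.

x1 = 235/2, x2 = 0, minimum C = -235

Corner points and C = -2x1 + 7x2:
  (1436/3, 2167/3) → C = 4099
  (0, 13/3) → C = 91/3
  (19/2, 0) → C = -19
  (235/2, 0) → C = -235
  (0, 19/6) → C = 133/6

The binding constraints are x2 = 0 and 2x1 - x2 = 235.
Solving simultaneously gives x1 = 235/2, x2 = 0.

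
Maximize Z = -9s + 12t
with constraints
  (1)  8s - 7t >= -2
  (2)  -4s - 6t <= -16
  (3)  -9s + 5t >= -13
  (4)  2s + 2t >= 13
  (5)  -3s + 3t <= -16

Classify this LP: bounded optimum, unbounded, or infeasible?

The boundaries 8s - 7t = -2 and -9s + 5t = -13 meet at (101/23, 122/23), but that point violates -3s + 3t ≤ -16. Every candidate vertex is excluded by some other constraint, so the feasible region is empty.

infeasible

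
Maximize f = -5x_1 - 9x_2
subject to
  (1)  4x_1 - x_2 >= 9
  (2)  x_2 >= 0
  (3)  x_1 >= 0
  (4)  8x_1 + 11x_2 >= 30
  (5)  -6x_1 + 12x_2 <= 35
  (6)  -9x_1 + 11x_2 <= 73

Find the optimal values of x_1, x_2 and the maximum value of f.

The feasible region is unbounded (it extends along (2, 1), (1, 0)), but f strictly decreases along every unbounded feasible direction, so there is no improving ray and the maximum is attained at a vertex.

x_1 = 15/4, x_2 = 0, maximum f = -75/4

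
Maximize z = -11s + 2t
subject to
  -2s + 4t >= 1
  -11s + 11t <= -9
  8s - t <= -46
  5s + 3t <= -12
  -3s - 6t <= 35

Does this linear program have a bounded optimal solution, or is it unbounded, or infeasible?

The boundaries 8s - t = -46 and 5s + 3t = -12 meet at (-150/29, 134/29), but that point violates -11s + 11t ≤ -9. Every candidate vertex is excluded by some other constraint, so the feasible region is empty.

infeasible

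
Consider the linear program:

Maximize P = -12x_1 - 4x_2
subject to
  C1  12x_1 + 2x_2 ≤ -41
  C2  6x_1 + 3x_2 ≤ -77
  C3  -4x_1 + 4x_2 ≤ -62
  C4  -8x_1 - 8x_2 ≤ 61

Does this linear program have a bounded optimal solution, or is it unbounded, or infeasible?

infeasible

The boundaries 12x_1 + 2x_2 = -41 and 6x_1 + 3x_2 = -77 meet at (31/24, -113/4), but that point violates -8x_1 - 8x_2 ≤ 61. Every candidate vertex is excluded by some other constraint, so the feasible region is empty.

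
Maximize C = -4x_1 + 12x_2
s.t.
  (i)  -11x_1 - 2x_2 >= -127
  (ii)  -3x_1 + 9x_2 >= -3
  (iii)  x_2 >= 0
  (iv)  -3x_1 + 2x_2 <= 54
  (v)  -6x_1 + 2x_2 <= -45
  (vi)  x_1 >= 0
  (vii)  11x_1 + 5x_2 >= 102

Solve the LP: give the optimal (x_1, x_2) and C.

Feasible corners and C = -4x_1 + 12x_2:
  (383/35, 116/35) → C = -4
  (172/17, 267/34) → C = 914/17
  (133/16, 39/16) → C = -4

x_1 = 172/17, x_2 = 267/34, maximum C = 914/17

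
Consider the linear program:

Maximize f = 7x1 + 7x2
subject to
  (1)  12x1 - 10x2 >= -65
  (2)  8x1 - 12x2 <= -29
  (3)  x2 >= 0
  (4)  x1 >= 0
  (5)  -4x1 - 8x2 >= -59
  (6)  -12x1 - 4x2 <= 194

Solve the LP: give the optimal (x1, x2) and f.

The binding constraints are 8x1 - 12x2 = -29 and -4x1 - 8x2 = -59.
Solving simultaneously gives x1 = 17/4, x2 = 21/4.

x1 = 17/4, x2 = 21/4, maximum f = 133/2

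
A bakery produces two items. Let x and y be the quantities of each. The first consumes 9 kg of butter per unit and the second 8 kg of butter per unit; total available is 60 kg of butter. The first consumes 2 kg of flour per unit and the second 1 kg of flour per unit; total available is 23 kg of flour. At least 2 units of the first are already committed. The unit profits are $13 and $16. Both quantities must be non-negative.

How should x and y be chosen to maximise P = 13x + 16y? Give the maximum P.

x = 2, y = 21/4, maximum P = 110

Feasible corners and P = 13x + 16y:
  (20/3, 0) → P = 260/3
  (2, 0) → P = 26
  (2, 21/4) → P = 110

At the optimal vertex, 9x + 8y = 60 and x = 2.
Solving simultaneously gives x = 2, y = 21/4.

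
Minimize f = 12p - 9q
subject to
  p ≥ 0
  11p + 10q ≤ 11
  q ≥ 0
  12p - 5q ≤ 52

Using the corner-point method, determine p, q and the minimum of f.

p = 0, q = 11/10, minimum f = -99/10

Extreme points and f = 12p - 9q:
  (0, 11/10) → f = -99/10
  (0, 0) → f = 0
  (1, 0) → f = 12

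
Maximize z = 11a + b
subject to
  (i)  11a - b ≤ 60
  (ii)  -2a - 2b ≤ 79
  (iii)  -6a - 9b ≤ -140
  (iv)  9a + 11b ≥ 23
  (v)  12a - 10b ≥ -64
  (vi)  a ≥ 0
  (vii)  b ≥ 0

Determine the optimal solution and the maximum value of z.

Corner points and z = 11a + b:
  (136/21, 236/21) → z = 1732/21
  (332/49, 712/49) → z = 4364/49
  (103/21, 86/7) → z = 1391/21

a = 332/49, b = 712/49, maximum z = 4364/49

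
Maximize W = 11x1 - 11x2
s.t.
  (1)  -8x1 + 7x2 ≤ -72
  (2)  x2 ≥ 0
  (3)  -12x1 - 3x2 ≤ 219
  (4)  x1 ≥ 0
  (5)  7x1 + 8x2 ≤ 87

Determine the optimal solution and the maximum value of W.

x1 = 87/7, x2 = 0, maximum W = 957/7

Corner points and W = 11x1 - 11x2:
  (9, 0) → W = 99
  (1185/113, 192/113) → W = 10923/113
  (87/7, 0) → W = 957/7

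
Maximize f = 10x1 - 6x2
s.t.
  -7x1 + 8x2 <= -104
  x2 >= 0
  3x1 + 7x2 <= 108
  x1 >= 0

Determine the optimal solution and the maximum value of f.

Feasible corners and f = 10x1 - 6x2:
  (104/7, 0) → f = 1040/7
  (1592/73, 444/73) → f = 13256/73
  (36, 0) → f = 360

At the optimal vertex, x2 = 0 and 3x1 + 7x2 = 108.
Solving simultaneously gives x1 = 36, x2 = 0.

x1 = 36, x2 = 0, maximum f = 360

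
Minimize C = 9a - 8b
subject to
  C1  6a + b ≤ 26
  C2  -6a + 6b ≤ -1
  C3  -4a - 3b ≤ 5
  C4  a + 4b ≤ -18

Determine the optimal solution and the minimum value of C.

a = 34/13, b = -67/13, minimum C = 842/13

Vertices and C = 9a - 8b:
  (83/14, -67/7) → C = 1819/14
  (122/23, -134/23) → C = 2170/23
  (34/13, -67/13) → C = 842/13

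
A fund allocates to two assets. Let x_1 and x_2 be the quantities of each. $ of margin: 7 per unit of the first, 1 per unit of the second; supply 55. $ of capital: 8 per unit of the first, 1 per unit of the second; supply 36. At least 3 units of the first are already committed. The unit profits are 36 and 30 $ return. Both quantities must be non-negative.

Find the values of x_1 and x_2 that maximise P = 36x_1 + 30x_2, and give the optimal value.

Extreme points and P = 36x_1 + 30x_2:
  (9/2, 0) → P = 162
  (3, 0) → P = 108
  (3, 12) → P = 468

At the optimal vertex, 8x_1 + x_2 = 36 and x_1 = 3.
Solving simultaneously gives x_1 = 3, x_2 = 12.

x_1 = 3, x_2 = 12, maximum P = 468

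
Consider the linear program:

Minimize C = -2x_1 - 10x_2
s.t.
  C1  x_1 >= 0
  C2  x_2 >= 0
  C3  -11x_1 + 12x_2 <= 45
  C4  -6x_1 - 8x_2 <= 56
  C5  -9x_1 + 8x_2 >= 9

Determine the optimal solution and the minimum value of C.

Vertices and C = -2x_1 - 10x_2:
  (0, 15/4) → C = -75/2
  (0, 9/8) → C = -45/4
  (63/5, 153/10) → C = -891/5

The binding constraints are -11x_1 + 12x_2 = 45 and -9x_1 + 8x_2 = 9.
Solving simultaneously gives x_1 = 63/5, x_2 = 153/10.

x_1 = 63/5, x_2 = 153/10, minimum C = -891/5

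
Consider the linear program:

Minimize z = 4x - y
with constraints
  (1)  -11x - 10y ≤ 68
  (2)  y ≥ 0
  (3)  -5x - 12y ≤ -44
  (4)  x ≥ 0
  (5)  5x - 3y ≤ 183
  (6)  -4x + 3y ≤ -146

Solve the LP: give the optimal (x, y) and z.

x = 73/2, y = 0, minimum z = 146

Corner points and z = 4x - y:
  (183/5, 0) → z = 732/5
  (73/2, 0) → z = 146
  (37, 2/3) → z = 442/3

The optimum lies where y = 0 and -4x + 3y = -146.
Solving simultaneously gives x = 73/2, y = 0.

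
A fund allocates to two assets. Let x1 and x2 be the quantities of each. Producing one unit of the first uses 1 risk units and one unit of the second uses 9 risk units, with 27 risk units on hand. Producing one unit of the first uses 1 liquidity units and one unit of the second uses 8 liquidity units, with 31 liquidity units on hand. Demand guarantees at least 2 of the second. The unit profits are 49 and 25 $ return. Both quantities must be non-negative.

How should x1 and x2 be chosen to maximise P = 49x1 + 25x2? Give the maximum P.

x1 = 9, x2 = 2, maximum P = 491

Corner points and P = 49x1 + 25x2:
  (0, 3) → P = 75
  (0, 2) → P = 50
  (9, 2) → P = 491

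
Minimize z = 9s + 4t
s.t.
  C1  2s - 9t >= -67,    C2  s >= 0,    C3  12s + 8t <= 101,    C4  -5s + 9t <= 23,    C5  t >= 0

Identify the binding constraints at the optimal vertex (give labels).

Extreme points and z = 9s + 4t:
  (0, 23/9) → z = 92/9
  (0, 0) → z = 0
  (725/148, 781/148) → z = 9649/148
  (101/12, 0) → z = 303/4

The minimum is at (0, 0). Substituting into each constraint, equality holds for C2 and C5; the remaining constraints have slack.

C2 and C5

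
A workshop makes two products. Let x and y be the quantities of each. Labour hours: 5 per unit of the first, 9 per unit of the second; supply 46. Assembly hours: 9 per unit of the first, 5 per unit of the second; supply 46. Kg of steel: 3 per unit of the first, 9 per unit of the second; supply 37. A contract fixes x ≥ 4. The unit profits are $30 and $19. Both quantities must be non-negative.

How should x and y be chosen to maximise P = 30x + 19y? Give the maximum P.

x = 4, y = 2, maximum P = 158

Corner points and P = 30x + 19y:
  (46/9, 0) → P = 460/3
  (4, 0) → P = 120
  (4, 2) → P = 158

The binding constraints are 9x + 5y = 46 and x = 4.
Solving simultaneously gives x = 4, y = 2.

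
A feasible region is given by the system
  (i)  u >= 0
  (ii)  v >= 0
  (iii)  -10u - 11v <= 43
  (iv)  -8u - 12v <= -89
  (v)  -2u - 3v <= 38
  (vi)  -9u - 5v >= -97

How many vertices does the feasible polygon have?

Intersecting each pair of boundary lines and keeping only the points that satisfy every inequality leaves:
  (0, 89/12)
  (0, 97/5)
  (719/68, 25/68)

3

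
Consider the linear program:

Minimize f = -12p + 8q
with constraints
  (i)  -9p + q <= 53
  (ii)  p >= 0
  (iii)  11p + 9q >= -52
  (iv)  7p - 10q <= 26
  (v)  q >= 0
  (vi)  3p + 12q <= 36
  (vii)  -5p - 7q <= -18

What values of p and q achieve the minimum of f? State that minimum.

Vertices and f = -12p + 8q:
  (0, 3) → f = 24
  (0, 18/7) → f = 144/7
  (26/7, 0) → f = -312/7
  (112/19, 29/19) → f = -1112/19
  (18/5, 0) → f = -216/5

The binding constraints are 7p - 10q = 26 and 3p + 12q = 36.
Solving simultaneously gives p = 112/19, q = 29/19.

p = 112/19, q = 29/19, minimum f = -1112/19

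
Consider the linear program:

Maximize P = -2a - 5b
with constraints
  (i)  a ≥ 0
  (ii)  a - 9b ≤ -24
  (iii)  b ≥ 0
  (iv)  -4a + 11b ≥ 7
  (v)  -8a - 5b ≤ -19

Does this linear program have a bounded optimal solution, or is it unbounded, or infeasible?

Vertices and P = -2a - 5b:
  (0, 19/5) → P = -19
  (201/25, 89/25) → P = -847/25
  (51/77, 211/77) → P = -1157/77
The feasible region has finitely many vertices and no improving ray; the maximum is -1157/77 at (51/77, 211/77).

bounded optimum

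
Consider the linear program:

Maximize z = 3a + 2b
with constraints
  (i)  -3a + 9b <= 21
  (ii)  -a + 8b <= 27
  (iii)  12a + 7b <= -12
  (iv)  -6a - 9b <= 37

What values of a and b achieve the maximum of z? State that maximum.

Corner points and z = 3a + 2b:
  (-85/43, 72/43) → z = -111/43
  (-58/9, 5/27) → z = -512/27
  (151/66, -62/11) → z = -97/22

a = -85/43, b = 72/43, maximum z = -111/43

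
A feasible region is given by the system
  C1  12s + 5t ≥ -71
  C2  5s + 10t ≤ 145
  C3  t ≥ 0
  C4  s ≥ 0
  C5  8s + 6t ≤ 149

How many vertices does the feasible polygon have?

Intersecting each pair of boundary lines and keeping only the points that satisfy every inequality leaves:
  (0, 29/2)
  (62/5, 83/10)
  (0, 0)
  (149/8, 0)

4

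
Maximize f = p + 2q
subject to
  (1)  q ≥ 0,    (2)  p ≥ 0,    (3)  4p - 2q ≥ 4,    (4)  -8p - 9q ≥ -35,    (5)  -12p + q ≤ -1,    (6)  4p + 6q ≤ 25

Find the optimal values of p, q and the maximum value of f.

p = 53/26, q = 27/13, maximum f = 161/26

Feasible corners and f = p + 2q:
  (1, 0) → f = 1
  (35/8, 0) → f = 35/8
  (53/26, 27/13) → f = 161/26

The optimum lies where 4p - 2q = 4 and -8p - 9q = -35.
Solving simultaneously gives p = 53/26, q = 27/13.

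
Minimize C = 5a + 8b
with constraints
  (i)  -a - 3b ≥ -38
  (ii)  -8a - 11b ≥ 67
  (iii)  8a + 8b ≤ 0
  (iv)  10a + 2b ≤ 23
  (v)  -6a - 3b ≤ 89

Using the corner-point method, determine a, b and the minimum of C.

At the optimal vertex, 10a + 2b = 23 and -6a - 3b = 89.
Solving simultaneously gives a = 247/18, b = -514/9.

a = 247/18, b = -514/9, minimum C = -6989/18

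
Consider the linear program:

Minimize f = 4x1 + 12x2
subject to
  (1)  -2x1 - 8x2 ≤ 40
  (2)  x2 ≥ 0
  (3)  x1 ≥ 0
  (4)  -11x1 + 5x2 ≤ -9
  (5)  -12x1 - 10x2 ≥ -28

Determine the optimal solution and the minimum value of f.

x1 = 9/11, x2 = 0, minimum f = 36/11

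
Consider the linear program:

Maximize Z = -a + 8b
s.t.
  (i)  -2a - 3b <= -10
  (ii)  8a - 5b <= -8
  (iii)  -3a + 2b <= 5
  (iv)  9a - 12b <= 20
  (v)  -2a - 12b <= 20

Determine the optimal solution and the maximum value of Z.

Corner points and Z = -a + 8b:
  (13/17, 48/17) → Z = 371/17
  (5/13, 40/13) → Z = 315/13
  (9, 16) → Z = 119

At the optimal vertex, 8a - 5b = -8 and -3a + 2b = 5.
Solving simultaneously gives a = 9, b = 16.

a = 9, b = 16, maximum Z = 119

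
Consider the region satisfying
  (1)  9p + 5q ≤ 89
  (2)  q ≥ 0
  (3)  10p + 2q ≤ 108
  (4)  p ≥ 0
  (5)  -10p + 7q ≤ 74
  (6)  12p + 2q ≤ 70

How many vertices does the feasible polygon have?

Intersecting each pair of boundary lines and keeping only the points that satisfy every inequality leaves:
  (253/113, 1556/113)
  (86/21, 73/7)
  (0, 0)
  (35/6, 0)
  (0, 74/7)

5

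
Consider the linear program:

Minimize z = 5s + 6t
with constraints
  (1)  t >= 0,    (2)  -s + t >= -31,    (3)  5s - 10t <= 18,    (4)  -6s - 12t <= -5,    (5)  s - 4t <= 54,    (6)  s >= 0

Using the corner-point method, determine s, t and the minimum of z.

s = 0, t = 5/12, minimum z = 5/2

Extreme points and z = 5s + 6t:
  (18/5, 0) → z = 18
  (5/6, 0) → z = 25/6
  (292/5, 137/5) → z = 2282/5
  (0, 5/12) → z = 5/2
The feasible region is unbounded (it extends along (0, 1), (1, 1)), but z strictly increases along every unbounded feasible direction, so there is no improving ray and the minimum is attained at a vertex.

The binding constraints are -6s - 12t = -5 and s = 0.
Solving simultaneously gives s = 0, t = 5/12.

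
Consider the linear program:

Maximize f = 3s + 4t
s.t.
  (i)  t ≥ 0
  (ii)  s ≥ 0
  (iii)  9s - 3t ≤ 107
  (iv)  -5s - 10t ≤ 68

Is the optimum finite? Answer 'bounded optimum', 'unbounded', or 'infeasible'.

From the feasible point (0, 0), moving in the direction (0, 1) keeps every constraint satisfied while f increases without bound.

unbounded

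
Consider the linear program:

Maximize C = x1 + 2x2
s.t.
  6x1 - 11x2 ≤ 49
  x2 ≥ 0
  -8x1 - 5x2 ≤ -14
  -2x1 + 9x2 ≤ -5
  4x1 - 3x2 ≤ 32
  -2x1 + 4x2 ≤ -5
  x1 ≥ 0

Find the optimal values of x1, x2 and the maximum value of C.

Extreme points and C = x1 + 2x2:
  (5/2, 0) → C = 5/2
  (8, 0) → C = 8
  (91/10, 22/15) → C = 361/30

x1 = 91/10, x2 = 22/15, maximum C = 361/30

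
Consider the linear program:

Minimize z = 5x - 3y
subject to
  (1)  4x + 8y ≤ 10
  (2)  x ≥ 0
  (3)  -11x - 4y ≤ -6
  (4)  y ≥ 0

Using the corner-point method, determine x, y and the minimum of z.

Vertices and z = 5x - 3y:
  (1/9, 43/36) → z = -109/36
  (5/2, 0) → z = 25/2
  (6/11, 0) → z = 30/11

The optimum lies where 4x + 8y = 10 and -11x - 4y = -6.
Solving simultaneously gives x = 1/9, y = 43/36.

x = 1/9, y = 43/36, minimum z = -109/36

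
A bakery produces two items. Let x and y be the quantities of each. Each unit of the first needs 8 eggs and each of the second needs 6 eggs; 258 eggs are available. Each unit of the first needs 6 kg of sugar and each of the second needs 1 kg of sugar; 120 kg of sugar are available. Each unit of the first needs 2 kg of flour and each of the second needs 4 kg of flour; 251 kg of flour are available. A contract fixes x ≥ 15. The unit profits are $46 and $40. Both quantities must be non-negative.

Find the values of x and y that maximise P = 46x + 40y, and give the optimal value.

x = 15, y = 23, maximum P = 1610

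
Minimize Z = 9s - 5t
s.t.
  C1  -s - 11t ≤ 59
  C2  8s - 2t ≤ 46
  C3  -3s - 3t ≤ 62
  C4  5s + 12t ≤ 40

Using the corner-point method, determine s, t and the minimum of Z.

s = -288/7, t = 430/21, minimum Z = -1418/3

At the optimal vertex, -3s - 3t = 62 and 5s + 12t = 40.
Solving simultaneously gives s = -288/7, t = 430/21.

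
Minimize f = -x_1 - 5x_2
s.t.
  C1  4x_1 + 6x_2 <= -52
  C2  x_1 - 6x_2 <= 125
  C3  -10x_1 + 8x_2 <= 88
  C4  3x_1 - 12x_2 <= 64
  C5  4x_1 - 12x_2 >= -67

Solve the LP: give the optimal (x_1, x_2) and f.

x_1 = -236/23, x_2 = -42/23, minimum f = 446/23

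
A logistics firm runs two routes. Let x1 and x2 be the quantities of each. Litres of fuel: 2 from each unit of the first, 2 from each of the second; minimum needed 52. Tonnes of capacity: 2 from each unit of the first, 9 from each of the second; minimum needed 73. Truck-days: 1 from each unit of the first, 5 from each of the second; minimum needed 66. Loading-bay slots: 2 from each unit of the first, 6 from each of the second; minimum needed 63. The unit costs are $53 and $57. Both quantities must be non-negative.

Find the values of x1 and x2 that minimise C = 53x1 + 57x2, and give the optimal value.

Feasible corners and C = 53x1 + 57x2:
  (0, 26) → C = 1482
  (66, 0) → C = 3498
  (16, 10) → C = 1418
The feasible region is unbounded (it extends along (0, 1), (1, 0)), but C strictly increases along every unbounded feasible direction, so there is no improving ray and the minimum is attained at a vertex.

x1 = 16, x2 = 10, minimum C = 1418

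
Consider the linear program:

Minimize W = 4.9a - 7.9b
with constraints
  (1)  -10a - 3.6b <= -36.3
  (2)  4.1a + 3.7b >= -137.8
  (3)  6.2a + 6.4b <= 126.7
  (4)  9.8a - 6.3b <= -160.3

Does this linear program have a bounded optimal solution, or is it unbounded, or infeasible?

Corner points and W = 4.9a - 7.9b:
  (-5595/1042, 52097/2084) → W = -4663973/20840
  (-553/156, 13991/702) → W = -2454451/14040
  (-3253/1454, 15968/727) → W = -2682341/14540
The feasible region has finitely many vertices and no improving ray; the minimum is -4663973/20840 at (-5595/1042, 52097/2084).

bounded optimum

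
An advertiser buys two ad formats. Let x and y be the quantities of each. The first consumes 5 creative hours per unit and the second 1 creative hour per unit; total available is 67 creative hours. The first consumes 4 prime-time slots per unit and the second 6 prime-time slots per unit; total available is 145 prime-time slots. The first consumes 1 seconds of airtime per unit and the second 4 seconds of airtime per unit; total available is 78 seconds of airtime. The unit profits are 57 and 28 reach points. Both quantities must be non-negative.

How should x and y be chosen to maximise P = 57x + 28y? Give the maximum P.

x = 10, y = 17, maximum P = 1046

Corner points and P = 57x + 28y:
  (0, 0) → P = 0
  (0, 39/2) → P = 546
  (67/5, 0) → P = 3819/5
  (10, 17) → P = 1046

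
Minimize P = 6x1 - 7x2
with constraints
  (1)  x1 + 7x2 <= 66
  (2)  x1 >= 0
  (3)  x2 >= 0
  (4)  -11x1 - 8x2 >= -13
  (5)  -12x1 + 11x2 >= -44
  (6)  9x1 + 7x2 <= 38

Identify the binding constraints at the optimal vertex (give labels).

(2) and (4)

Vertices and P = 6x1 - 7x2:
  (0, 0) → P = 0
  (0, 13/8) → P = -91/8
  (13/11, 0) → P = 78/11

The minimum is at (0, 13/8). Substituting into each constraint, equality holds for (2) and (4); the remaining constraints have slack.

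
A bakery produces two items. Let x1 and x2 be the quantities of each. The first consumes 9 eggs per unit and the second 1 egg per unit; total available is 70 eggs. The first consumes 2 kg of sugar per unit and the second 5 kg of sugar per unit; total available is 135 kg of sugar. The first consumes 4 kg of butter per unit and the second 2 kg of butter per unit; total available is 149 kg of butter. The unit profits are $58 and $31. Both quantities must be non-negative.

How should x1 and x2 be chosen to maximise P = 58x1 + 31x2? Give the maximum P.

x1 = 5, x2 = 25, maximum P = 1065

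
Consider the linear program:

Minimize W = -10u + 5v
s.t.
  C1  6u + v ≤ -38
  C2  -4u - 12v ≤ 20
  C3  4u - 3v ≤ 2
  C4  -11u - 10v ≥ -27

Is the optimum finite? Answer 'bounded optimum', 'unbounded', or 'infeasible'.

Extreme points and W = -10u + 5v:
  (-109/17, 8/17) → W = 1130/17
  (-407/49, 580/49) → W = 6970/49
The feasible region has finitely many vertices and no improving ray; the minimum is 1130/17 at (-109/17, 8/17).

bounded optimum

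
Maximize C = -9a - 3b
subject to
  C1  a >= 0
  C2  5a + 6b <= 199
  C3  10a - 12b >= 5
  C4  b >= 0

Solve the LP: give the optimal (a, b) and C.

Corner points and C = -9a - 3b:
  (403/20, 131/8) → C = -9219/40
  (199/5, 0) → C = -1791/5
  (1/2, 0) → C = -9/2

a = 1/2, b = 0, maximum C = -9/2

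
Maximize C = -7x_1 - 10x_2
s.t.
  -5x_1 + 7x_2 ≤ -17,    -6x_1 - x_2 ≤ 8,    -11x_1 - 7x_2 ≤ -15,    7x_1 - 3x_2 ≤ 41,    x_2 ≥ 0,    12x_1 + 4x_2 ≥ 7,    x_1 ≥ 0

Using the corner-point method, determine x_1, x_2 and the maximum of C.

x_1 = 17/5, x_2 = 0, maximum C = -119/5

Corner points and C = -7x_1 - 10x_2:
  (118/17, 43/17) → C = -1256/17
  (17/5, 0) → C = -119/5
  (41/7, 0) → C = -41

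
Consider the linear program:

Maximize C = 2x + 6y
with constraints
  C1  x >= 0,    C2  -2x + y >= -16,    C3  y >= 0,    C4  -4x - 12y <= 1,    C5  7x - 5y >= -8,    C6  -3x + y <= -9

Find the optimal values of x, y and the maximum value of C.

x = 88/3, y = 128/3, maximum C = 944/3

Vertices and C = 2x + 6y:
  (8, 0) → C = 16
  (88/3, 128/3) → C = 944/3
  (3, 0) → C = 6
  (53/8, 87/8) → C = 157/2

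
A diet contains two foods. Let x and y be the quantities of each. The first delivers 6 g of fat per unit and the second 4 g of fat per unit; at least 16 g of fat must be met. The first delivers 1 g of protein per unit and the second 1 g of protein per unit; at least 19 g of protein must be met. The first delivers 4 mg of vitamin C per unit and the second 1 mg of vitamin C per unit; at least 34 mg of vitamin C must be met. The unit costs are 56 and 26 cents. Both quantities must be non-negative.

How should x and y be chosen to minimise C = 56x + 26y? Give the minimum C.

Feasible corners and C = 56x + 26y:
  (0, 34) → C = 884
  (19, 0) → C = 1064
  (5, 14) → C = 644
The feasible region is unbounded (it extends along (0, 1), (1, 0)), but C strictly increases along every unbounded feasible direction, so there is no improving ray and the minimum is attained at a vertex.

The optimum lies where x + y = 19 and 4x + y = 34.
Solving simultaneously gives x = 5, y = 14.

x = 5, y = 14, minimum C = 644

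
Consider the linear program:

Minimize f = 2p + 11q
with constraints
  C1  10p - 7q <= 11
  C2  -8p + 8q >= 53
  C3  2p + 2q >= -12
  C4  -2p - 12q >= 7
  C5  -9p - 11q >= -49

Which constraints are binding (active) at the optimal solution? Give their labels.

Corner points and f = 2p + 11q:
  (-101/16, 5/16) → f = -147/16
  (-173/28, 25/56) → f = -417/56
  (-13/2, 1/2) → f = -15/2

The minimum is at (-101/16, 5/16). Substituting into each constraint, equality holds for C2 and C3; the remaining constraints have slack.

C2 and C3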